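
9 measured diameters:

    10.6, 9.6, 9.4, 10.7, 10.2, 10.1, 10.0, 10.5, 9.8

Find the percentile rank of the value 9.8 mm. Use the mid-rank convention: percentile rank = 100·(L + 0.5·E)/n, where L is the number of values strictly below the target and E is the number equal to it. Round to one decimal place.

Sorted: 9.4, 9.6, 9.8, 10.0, 10.1, 10.2, 10.5, 10.6, 10.7.
Count below 9.8: L = 2; count equal: E = 1; n = 9.
Percentile rank = 100·(2 + 0.5·1)/9 = 100·2.5/9 = 27.78.

27.8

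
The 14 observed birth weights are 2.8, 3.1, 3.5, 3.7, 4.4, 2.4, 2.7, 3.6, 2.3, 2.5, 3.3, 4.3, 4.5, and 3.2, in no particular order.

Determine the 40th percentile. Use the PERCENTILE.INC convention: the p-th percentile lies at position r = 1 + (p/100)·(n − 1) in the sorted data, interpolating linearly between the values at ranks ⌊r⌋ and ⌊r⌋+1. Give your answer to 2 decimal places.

Sorted: 2.3, 2.4, 2.5, 2.7, 2.8, 3.1, 3.2, 3.3, 3.5, 3.6, 3.7, 4.3, 4.4, 4.5.
n = 14.
r = 1 + (40/100)·(14 − 1) = 1 + 5.2 = 6.2.
Rank 6 is 3.1 and rank 7 is 3.2.
Interpolate: 3.1 + 0.2·(3.2 − 3.1) = 3.1 + 0.2·0.1 = 3.12.

3.12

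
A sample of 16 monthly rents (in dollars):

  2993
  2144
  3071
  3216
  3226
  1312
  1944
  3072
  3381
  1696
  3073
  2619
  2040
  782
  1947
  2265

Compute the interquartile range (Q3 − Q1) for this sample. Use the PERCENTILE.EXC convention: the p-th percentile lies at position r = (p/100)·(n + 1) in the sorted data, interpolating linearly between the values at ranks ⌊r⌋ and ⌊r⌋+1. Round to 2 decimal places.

1128.00

Sorted: 782, 1312, 1696, 1944, 1947, 2040, 2144, 2265, 2619, 2993, 3071, 3072, 3073, 3216, 3226, 3381.
n = 16.
P25: r = 4.25; ranks 4–5 are 1944, 1947; interpolating gives 1944.75.
P75: r = 12.75; ranks 12–13 are 3072, 3073; interpolating gives 3072.75.
Difference: 3072.75 − 1944.75 = 1128.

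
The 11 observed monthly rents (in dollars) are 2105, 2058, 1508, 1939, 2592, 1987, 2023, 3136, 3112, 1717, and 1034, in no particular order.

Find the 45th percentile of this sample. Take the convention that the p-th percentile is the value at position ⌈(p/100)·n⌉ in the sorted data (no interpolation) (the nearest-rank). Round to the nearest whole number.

1987

Sorted: 1034, 1508, 1717, 1939, 1987, 2023, 2058, 2105, 2592, 3112, 3136.
n = 11.
Position = ⌈45/100 · 11⌉ = ⌈4.95⌉ = 5.
The value at rank 5 is 1987.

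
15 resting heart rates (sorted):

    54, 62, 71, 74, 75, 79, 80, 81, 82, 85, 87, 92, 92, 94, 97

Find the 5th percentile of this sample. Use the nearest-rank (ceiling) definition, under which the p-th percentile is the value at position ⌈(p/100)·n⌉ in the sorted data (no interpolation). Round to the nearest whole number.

54

n = 15.
Position = ⌈5/100 · 15⌉ = ⌈0.75⌉ = 1.
The value at rank 1 is 54.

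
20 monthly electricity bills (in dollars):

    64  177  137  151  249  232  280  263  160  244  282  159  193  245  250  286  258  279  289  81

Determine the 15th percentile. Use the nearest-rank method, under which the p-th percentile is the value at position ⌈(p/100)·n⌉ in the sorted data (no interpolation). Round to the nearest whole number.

137

Sorted: 64, 81, 137, 151, 159, 160, 177, 193, 232, 244, 245, 249, 250, 258, 263, 279, 280, 282, 286, 289.
n = 20.
Position = ⌈15/100 · 20⌉ = ⌈3⌉ = 3.
The value at rank 3 is 137.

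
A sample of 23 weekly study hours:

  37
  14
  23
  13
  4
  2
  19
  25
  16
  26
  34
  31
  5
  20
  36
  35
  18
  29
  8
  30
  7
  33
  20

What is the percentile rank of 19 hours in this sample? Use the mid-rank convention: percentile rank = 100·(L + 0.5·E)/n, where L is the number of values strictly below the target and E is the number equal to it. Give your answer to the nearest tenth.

Sorted: 2, 4, 5, 7, 8, 13, 14, 16, 18, 19, 20, 20, 23, 25, 26, 29, 30, 31, 33, 34, 35, 36, 37.
Count below 19: L = 9; count equal: E = 1; n = 23.
Percentile rank = 100·(9 + 0.5·1)/23 = 100·9.5/23 = 41.3.

41.3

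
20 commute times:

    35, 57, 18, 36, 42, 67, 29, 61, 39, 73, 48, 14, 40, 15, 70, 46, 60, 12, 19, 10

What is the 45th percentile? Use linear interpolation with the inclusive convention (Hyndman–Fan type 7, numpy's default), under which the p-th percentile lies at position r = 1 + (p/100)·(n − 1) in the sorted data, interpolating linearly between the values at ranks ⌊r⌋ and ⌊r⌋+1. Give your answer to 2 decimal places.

37.65

Sorted: 10, 12, 14, 15, 18, 19, 29, 35, 36, 39, 40, 42, 46, 48, 57, 60, 61, 67, 70, 73.
n = 20.
r = 1 + (45/100)·(20 − 1) = 1 + 8.55 = 9.55.
Rank 9 is 36 and rank 10 is 39.
Interpolate: 36 + 0.55·(39 − 36) = 36 + 0.55·3 = 37.65.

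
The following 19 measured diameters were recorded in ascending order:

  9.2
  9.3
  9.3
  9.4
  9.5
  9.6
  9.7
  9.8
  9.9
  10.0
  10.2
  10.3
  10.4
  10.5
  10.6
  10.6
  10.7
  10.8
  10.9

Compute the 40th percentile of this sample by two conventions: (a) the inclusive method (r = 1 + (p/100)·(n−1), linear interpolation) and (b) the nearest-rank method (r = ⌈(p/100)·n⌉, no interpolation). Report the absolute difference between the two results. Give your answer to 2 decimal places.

0.02

n = 19.
(a) r = 8.2; between ranks 8 (9.8) and 9 (9.9): 9.82.
(b) the nearest-rank method: rank 8 → 9.8.
|9.82 − 9.8| = 0.02.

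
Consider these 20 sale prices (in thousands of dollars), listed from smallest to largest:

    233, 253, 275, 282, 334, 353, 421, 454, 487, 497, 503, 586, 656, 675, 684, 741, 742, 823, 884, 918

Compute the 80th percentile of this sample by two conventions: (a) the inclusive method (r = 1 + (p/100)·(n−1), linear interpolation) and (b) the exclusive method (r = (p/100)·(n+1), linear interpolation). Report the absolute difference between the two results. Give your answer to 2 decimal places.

0.60

n = 20.
(a) r = 16.2; between ranks 16 (741) and 17 (742): 741.2.
(b) r = 16.8; between ranks 16 (741) and 17 (742): 741.8.
|741.2 − 741.8| = 0.6.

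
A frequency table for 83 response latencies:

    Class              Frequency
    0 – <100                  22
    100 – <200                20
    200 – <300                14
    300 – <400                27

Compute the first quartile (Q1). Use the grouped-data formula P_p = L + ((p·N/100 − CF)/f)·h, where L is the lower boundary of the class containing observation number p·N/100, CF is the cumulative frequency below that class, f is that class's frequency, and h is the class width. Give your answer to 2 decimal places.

94.32

N = 83; target position k = 25/100 · 83 = 20.75.
Cumulative frequencies: 22, 42, 56, 83.
Observation 20.75 falls in the class 0 – <100.
L = 0, CF = 0, f = 22, h = 100.
P25 = 0 + ((20.75 − 0)/22)·100 = 0 + 94.3182 = 94.3182.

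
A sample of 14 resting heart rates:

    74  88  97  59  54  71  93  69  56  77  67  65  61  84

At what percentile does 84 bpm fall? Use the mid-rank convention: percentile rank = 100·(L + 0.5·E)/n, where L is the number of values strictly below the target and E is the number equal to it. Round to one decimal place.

75.0

Sorted: 54, 56, 59, 61, 65, 67, 69, 71, 74, 77, 84, 88, 93, 97.
Count below 84: L = 10; count equal: E = 1; n = 14.
Percentile rank = 100·(10 + 0.5·1)/14 = 100·10.5/14 = 75.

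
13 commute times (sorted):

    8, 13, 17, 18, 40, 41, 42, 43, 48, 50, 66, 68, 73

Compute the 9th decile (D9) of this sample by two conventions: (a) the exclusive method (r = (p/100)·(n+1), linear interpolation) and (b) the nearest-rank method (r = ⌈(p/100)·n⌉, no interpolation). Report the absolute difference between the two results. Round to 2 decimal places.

n = 13.
(a) r = 12.6; between ranks 12 (68) and 13 (73): 71.
(b) the nearest-rank method: rank 12 → 68.
|71 − 68| = 3.

3.00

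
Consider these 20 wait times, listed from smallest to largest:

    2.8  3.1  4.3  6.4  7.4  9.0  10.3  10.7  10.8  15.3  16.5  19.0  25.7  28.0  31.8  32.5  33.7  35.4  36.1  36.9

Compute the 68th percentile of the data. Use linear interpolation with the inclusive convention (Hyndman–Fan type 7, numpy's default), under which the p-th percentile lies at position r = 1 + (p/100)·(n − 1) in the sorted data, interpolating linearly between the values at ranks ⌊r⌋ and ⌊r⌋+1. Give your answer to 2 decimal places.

27.82

n = 20.
r = 1 + (68/100)·(20 − 1) = 1 + 12.92 = 13.92.
Rank 13 is 25.7 and rank 14 is 28.0.
Interpolate: 25.7 + 0.92·(28.0 − 25.7) = 25.7 + 0.92·2.3 = 27.816.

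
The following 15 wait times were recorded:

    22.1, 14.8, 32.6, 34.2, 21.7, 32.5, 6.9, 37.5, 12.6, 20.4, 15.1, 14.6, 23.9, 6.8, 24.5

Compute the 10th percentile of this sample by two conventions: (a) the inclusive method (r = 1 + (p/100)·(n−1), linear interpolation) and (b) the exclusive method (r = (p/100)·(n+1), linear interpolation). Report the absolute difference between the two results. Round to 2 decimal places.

Sorted: 6.8, 6.9, 12.6, 14.6, 14.8, 15.1, 20.4, 21.7, 22.1, 23.9, 24.5, 32.5, 32.6, 34.2, 37.5.
n = 15.
(a) r = 2.4; between ranks 2 (6.9) and 3 (12.6): 9.18.
(b) r = 1.6; between ranks 1 (6.8) and 2 (6.9): 6.86.
|9.18 − 6.86| = 2.32.

2.32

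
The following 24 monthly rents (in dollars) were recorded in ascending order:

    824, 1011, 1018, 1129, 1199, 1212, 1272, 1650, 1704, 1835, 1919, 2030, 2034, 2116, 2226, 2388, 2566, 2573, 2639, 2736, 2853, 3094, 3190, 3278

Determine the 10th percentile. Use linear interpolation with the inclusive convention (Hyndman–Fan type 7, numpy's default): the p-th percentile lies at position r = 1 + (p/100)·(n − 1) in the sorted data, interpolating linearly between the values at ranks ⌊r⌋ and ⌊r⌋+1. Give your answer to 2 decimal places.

n = 24.
r = 1 + (10/100)·(24 − 1) = 1 + 2.3 = 3.3.
Rank 3 is 1018 and rank 4 is 1129.
Interpolate: 1018 + 0.3·(1129 − 1018) = 1018 + 0.3·111 = 1051.3.

1051.30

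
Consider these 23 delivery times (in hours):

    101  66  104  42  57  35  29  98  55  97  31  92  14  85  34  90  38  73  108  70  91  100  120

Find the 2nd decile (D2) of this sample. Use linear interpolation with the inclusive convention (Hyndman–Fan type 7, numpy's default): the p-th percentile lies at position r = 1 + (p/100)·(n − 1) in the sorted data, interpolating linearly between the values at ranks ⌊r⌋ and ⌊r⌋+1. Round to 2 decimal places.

36.20

Sorted: 14, 29, 31, 34, 35, 38, 42, 55, 57, 66, 70, 73, 85, 90, 91, 92, 97, 98, 100, 101, 104, 108, 120.
n = 23.
r = 1 + (20/100)·(23 − 1) = 1 + 4.4 = 5.4.
Rank 5 is 35 and rank 6 is 38.
Interpolate: 35 + 0.4·(38 − 35) = 35 + 0.4·3 = 36.2.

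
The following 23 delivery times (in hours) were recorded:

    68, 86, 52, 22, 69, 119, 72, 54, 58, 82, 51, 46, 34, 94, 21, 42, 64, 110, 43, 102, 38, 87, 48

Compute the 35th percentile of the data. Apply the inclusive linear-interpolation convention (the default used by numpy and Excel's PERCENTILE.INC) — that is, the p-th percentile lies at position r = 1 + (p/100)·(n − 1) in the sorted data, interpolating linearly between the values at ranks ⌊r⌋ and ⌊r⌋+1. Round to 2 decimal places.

50.10

Sorted: 21, 22, 34, 38, 42, 43, 46, 48, 51, 52, 54, 58, 64, 68, 69, 72, 82, 86, 87, 94, 102, 110, 119.
n = 23.
r = 1 + (35/100)·(23 − 1) = 1 + 7.7 = 8.7.
Rank 8 is 48 and rank 9 is 51.
Interpolate: 48 + 0.7·(51 − 48) = 48 + 0.7·3 = 50.1.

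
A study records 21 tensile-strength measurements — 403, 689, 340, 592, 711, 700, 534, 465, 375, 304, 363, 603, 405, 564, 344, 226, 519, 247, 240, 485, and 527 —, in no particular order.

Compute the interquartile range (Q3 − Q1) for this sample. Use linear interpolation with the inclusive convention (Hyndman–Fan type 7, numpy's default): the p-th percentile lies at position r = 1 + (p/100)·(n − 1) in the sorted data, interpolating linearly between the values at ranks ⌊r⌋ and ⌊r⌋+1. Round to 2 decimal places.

Sorted: 226, 240, 247, 304, 340, 344, 363, 375, 403, 405, 465, 485, 519, 527, 534, 564, 592, 603, 689, 700, 711.
n = 21.
P25: r = 6 (integer) → 344.
P75: r = 16 (integer) → 564.
Difference: 564 − 344 = 220.

220.00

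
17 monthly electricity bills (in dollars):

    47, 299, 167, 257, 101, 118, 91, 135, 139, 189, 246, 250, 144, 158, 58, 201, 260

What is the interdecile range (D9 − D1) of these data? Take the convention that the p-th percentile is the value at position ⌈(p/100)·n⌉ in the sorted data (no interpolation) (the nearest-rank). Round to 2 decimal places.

Sorted: 47, 58, 91, 101, 118, 135, 139, 144, 158, 167, 189, 201, 246, 250, 257, 260, 299.
n = 17.
P10: rank ⌈10/100·17⌉ = 2 → 58.
P90: rank ⌈90/100·17⌉ = 16 → 260.
Difference: 260 − 58 = 202.

202.00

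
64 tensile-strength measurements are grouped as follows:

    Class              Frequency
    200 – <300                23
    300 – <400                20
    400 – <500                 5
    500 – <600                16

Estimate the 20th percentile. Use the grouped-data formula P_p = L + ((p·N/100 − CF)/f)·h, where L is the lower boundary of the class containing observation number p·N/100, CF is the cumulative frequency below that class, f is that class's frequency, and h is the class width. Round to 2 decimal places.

255.65

N = 64; target position k = 20/100 · 64 = 12.8.
Cumulative frequencies: 23, 43, 48, 64.
Observation 12.8 falls in the class 200 – <300.
L = 200, CF = 0, f = 23, h = 100.
P20 = 200 + ((12.8 − 0)/23)·100 = 200 + 55.6522 = 255.652.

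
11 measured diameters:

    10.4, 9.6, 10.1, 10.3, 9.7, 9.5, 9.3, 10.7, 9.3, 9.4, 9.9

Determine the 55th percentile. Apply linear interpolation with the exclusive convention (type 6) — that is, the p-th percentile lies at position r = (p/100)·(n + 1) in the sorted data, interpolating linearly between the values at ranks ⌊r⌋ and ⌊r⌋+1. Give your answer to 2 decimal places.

9.82

Sorted: 9.3, 9.3, 9.4, 9.5, 9.6, 9.7, 9.9, 10.1, 10.3, 10.4, 10.7.
n = 11.
r = (55/100)·(11 + 1) = 6.6.
Rank 6 is 9.7 and rank 7 is 9.9.
Interpolate: 9.7 + 0.6·(9.9 − 9.7) = 9.7 + 0.6·0.2 = 9.82.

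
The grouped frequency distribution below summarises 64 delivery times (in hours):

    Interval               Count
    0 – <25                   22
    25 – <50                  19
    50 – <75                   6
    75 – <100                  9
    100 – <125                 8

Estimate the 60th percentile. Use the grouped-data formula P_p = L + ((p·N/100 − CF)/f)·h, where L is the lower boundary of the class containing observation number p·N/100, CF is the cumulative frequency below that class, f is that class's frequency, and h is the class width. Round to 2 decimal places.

46.58

N = 64; target position k = 60/100 · 64 = 38.4.
Cumulative frequencies: 22, 41, 47, 56, 64.
Observation 38.4 falls in the class 25 – <50.
L = 25, CF = 22, f = 19, h = 25.
P60 = 25 + ((38.4 − 22)/19)·25 = 25 + 21.5789 = 46.5789.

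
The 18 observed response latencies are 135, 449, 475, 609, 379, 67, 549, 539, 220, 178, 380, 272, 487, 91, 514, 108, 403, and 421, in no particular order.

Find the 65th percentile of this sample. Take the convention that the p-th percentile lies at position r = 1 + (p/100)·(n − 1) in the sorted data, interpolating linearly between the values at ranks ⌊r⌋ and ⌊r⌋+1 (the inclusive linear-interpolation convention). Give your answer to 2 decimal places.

Sorted: 67, 91, 108, 135, 178, 220, 272, 379, 380, 403, 421, 449, 475, 487, 514, 539, 549, 609.
n = 18.
r = 1 + (65/100)·(18 − 1) = 1 + 11.05 = 12.05.
Rank 12 is 449 and rank 13 is 475.
Interpolate: 449 + 0.05·(475 − 449) = 449 + 0.05·26 = 450.3.

450.30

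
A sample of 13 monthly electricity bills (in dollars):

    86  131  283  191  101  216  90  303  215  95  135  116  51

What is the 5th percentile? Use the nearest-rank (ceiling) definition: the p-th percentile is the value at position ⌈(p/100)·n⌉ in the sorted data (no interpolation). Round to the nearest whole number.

51

Sorted: 51, 86, 90, 95, 101, 116, 131, 135, 191, 215, 216, 283, 303.
n = 13.
Position = ⌈5/100 · 13⌉ = ⌈0.65⌉ = 1.
The value at rank 1 is 51.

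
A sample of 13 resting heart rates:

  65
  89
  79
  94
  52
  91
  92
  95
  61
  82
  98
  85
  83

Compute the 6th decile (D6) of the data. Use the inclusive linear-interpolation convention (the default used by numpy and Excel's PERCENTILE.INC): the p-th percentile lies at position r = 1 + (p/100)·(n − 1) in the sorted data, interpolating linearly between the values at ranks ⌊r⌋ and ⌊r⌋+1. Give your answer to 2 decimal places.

89.40

Sorted: 52, 61, 65, 79, 82, 83, 85, 89, 91, 92, 94, 95, 98.
n = 13.
r = 1 + (60/100)·(13 − 1) = 1 + 7.2 = 8.2.
Rank 8 is 89 and rank 9 is 91.
Interpolate: 89 + 0.2·(91 − 89) = 89 + 0.2·2 = 89.4.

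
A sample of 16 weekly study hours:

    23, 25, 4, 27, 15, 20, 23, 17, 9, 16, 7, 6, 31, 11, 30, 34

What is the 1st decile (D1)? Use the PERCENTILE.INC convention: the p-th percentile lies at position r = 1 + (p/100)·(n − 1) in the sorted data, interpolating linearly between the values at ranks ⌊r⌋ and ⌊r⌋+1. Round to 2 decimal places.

6.50

Sorted: 4, 6, 7, 9, 11, 15, 16, 17, 20, 23, 23, 25, 27, 30, 31, 34.
n = 16.
r = 1 + (10/100)·(16 − 1) = 1 + 1.5 = 2.5.
Rank 2 is 6 and rank 3 is 7.
Interpolate: 6 + 0.5·(7 − 6) = 6 + 0.5·1 = 6.5.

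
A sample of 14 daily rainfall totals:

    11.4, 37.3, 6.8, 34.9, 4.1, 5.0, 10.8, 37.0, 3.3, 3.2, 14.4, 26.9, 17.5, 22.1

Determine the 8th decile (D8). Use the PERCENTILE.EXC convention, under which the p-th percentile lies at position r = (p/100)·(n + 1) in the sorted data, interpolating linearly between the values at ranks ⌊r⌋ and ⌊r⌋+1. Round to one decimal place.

Sorted: 3.2, 3.3, 4.1, 5.0, 6.8, 10.8, 11.4, 14.4, 17.5, 22.1, 26.9, 34.9, 37.0, 37.3.
n = 14.
r = (80/100)·(14 + 1) = 12.
r is an integer, so P80 is the value at rank 12: 34.9.

34.9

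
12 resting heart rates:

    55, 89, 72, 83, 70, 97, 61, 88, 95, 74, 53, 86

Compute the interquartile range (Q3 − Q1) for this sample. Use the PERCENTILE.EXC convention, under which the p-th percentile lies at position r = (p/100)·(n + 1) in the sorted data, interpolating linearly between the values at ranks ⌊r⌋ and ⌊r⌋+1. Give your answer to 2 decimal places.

Sorted: 53, 55, 61, 70, 72, 74, 83, 86, 88, 89, 95, 97.
n = 12.
P25: r = 3.25; ranks 3–4 are 61, 70; interpolating gives 63.25.
P75: r = 9.75; ranks 9–10 are 88, 89; interpolating gives 88.75.
Difference: 88.75 − 63.25 = 25.5.

25.50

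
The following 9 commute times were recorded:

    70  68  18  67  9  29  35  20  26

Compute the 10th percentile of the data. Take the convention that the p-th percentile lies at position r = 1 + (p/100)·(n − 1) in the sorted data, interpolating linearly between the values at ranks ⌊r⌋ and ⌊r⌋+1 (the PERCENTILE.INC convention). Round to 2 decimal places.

16.20

Sorted: 9, 18, 20, 26, 29, 35, 67, 68, 70.
n = 9.
r = 1 + (10/100)·(9 − 1) = 1 + 0.8 = 1.8.
Rank 1 is 9 and rank 2 is 18.
Interpolate: 9 + 0.8·(18 − 9) = 9 + 0.8·9 = 16.2.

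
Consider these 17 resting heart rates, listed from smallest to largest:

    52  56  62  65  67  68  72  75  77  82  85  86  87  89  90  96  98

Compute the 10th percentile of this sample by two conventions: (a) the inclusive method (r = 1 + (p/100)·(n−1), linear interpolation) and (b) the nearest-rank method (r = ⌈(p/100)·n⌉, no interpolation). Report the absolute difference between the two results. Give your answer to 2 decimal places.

n = 17.
(a) r = 2.6; between ranks 2 (56) and 3 (62): 59.6.
(b) the nearest-rank method: rank 2 → 56.
|59.6 − 56| = 3.6.

3.60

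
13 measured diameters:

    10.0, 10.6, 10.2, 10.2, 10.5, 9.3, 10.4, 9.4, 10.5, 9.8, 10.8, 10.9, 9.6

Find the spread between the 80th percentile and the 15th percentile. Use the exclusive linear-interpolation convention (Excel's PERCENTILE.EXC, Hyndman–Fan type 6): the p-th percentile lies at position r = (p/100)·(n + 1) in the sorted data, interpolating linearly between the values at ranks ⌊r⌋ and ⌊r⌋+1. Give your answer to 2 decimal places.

1.22

Sorted: 9.3, 9.4, 9.6, 9.8, 10.0, 10.2, 10.2, 10.4, 10.5, 10.5, 10.6, 10.8, 10.9.
n = 13.
P15: r = 2.1; ranks 2–3 are 9.4, 9.6; interpolating gives 9.42.
P80: r = 11.2; ranks 11–12 are 10.6, 10.8; interpolating gives 10.64.
Difference: 10.64 − 9.42 = 1.22.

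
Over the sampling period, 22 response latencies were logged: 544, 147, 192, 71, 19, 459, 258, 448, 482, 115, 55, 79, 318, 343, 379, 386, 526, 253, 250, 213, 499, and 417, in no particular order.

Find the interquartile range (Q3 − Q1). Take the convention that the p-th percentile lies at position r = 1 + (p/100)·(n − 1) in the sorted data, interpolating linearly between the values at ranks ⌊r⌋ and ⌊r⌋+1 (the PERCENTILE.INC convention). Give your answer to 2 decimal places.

Sorted: 19, 55, 71, 79, 115, 147, 192, 213, 250, 253, 258, 318, 343, 379, 386, 417, 448, 459, 482, 499, 526, 544.
n = 22.
P25: r = 6.25; ranks 6–7 are 147, 192; interpolating gives 158.25.
P75: r = 16.75; ranks 16–17 are 417, 448; interpolating gives 440.25.
Difference: 440.25 − 158.25 = 282.

282.00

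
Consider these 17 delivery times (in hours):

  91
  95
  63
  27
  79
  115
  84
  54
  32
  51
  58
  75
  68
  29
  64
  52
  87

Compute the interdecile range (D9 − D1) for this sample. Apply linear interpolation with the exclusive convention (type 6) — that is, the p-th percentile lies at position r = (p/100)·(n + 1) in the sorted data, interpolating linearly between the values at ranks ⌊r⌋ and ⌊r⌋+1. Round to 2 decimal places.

70.40

Sorted: 27, 29, 32, 51, 52, 54, 58, 63, 64, 68, 75, 79, 84, 87, 91, 95, 115.
n = 17.
P10: r = 1.8; ranks 1–2 are 27, 29; interpolating gives 28.6.
P90: r = 16.2; ranks 16–17 are 95, 115; interpolating gives 99.
Difference: 99 − 28.6 = 70.4.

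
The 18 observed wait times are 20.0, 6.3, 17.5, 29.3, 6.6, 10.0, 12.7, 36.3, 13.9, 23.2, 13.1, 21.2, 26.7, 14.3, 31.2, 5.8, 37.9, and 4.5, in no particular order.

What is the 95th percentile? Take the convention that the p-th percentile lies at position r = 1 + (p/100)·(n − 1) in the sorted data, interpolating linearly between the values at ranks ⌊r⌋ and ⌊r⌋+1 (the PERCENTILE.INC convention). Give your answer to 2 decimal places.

Sorted: 4.5, 5.8, 6.3, 6.6, 10.0, 12.7, 13.1, 13.9, 14.3, 17.5, 20.0, 21.2, 23.2, 26.7, 29.3, 31.2, 36.3, 37.9.
n = 18.
r = 1 + (95/100)·(18 − 1) = 1 + 16.15 = 17.15.
Rank 17 is 36.3 and rank 18 is 37.9.
Interpolate: 36.3 + 0.15·(37.9 − 36.3) = 36.3 + 0.15·1.6 = 36.54.

36.54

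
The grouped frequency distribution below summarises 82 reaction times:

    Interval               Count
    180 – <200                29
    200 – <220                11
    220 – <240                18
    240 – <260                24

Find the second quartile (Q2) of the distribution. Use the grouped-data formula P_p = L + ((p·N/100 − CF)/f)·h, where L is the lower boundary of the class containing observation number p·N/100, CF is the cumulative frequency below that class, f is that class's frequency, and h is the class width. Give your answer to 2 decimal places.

221.11

N = 82; target position k = 50/100 · 82 = 41.
Cumulative frequencies: 29, 40, 58, 82.
Observation 41 falls in the class 220 – <240.
L = 220, CF = 40, f = 18, h = 20.
P50 = 220 + ((41 − 40)/18)·20 = 220 + 1.11111 = 221.111.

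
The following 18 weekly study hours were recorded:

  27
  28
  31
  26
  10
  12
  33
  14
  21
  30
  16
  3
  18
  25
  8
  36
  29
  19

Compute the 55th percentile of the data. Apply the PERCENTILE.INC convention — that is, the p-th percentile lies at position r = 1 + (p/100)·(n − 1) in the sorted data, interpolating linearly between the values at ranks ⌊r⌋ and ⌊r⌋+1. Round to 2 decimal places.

25.35

Sorted: 3, 8, 10, 12, 14, 16, 18, 19, 21, 25, 26, 27, 28, 29, 30, 31, 33, 36.
n = 18.
r = 1 + (55/100)·(18 − 1) = 1 + 9.35 = 10.35.
Rank 10 is 25 and rank 11 is 26.
Interpolate: 25 + 0.35·(26 − 25) = 25 + 0.35·1 = 25.35.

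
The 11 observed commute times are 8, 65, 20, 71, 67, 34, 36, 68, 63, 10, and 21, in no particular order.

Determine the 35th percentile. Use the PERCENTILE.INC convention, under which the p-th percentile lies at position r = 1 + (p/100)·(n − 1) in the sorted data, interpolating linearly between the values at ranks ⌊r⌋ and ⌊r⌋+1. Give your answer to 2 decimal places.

Sorted: 8, 10, 20, 21, 34, 36, 63, 65, 67, 68, 71.
n = 11.
r = 1 + (35/100)·(11 − 1) = 1 + 3.5 = 4.5.
Rank 4 is 21 and rank 5 is 34.
Interpolate: 21 + 0.5·(34 − 21) = 21 + 0.5·13 = 27.5.

27.50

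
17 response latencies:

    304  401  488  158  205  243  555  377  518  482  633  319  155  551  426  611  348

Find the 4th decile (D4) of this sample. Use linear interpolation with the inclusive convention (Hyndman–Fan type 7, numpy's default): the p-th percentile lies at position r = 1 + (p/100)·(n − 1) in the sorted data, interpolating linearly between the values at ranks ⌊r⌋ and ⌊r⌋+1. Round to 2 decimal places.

359.60

Sorted: 155, 158, 205, 243, 304, 319, 348, 377, 401, 426, 482, 488, 518, 551, 555, 611, 633.
n = 17.
r = 1 + (40/100)·(17 − 1) = 1 + 6.4 = 7.4.
Rank 7 is 348 and rank 8 is 377.
Interpolate: 348 + 0.4·(377 − 348) = 348 + 0.4·29 = 359.6.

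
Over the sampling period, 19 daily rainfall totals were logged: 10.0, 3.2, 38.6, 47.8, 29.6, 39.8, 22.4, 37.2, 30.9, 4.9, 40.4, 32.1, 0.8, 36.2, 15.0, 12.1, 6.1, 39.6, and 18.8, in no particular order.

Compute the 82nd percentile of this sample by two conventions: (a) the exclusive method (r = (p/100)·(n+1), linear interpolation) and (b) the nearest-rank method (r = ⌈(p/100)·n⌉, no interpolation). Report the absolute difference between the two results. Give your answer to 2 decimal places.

Sorted: 0.8, 3.2, 4.9, 6.1, 10.0, 12.1, 15.0, 18.8, 22.4, 29.6, 30.9, 32.1, 36.2, 37.2, 38.6, 39.6, 39.8, 40.4, 47.8.
n = 19.
(a) r = 16.4; between ranks 16 (39.6) and 17 (39.8): 39.68.
(b) the nearest-rank method: rank 16 → 39.6.
|39.68 − 39.6| = 0.08.

0.08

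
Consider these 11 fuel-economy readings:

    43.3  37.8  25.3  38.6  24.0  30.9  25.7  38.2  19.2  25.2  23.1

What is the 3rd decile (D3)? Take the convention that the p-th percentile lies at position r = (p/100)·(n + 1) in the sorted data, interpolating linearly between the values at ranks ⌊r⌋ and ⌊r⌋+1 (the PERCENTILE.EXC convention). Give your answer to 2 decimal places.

Sorted: 19.2, 23.1, 24.0, 25.2, 25.3, 25.7, 30.9, 37.8, 38.2, 38.6, 43.3.
n = 11.
r = (30/100)·(11 + 1) = 3.6.
Rank 3 is 24.0 and rank 4 is 25.2.
Interpolate: 24.0 + 0.6·(25.2 − 24.0) = 24.0 + 0.6·1.2 = 24.72.

24.72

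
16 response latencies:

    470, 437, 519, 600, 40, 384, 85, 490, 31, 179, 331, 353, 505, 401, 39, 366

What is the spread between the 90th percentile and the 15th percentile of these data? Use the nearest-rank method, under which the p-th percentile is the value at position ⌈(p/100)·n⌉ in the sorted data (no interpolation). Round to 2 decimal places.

479.00

Sorted: 31, 39, 40, 85, 179, 331, 353, 366, 384, 401, 437, 470, 490, 505, 519, 600.
n = 16.
P15: rank ⌈15/100·16⌉ = 3 → 40.
P90: rank ⌈90/100·16⌉ = 15 → 519.
Difference: 519 − 40 = 479.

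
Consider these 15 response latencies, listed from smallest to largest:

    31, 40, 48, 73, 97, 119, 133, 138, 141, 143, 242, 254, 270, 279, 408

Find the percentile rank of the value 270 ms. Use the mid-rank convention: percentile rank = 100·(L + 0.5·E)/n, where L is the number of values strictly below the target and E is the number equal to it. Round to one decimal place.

Count below 270: L = 12; count equal: E = 1; n = 15.
Percentile rank = 100·(12 + 0.5·1)/15 = 100·12.5/15 = 83.33.

83.3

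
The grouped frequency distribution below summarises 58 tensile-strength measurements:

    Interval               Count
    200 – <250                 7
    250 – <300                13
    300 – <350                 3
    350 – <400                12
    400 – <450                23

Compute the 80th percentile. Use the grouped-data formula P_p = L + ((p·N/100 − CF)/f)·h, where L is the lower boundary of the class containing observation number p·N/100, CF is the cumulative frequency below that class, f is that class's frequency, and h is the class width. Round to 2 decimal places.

424.78

N = 58; target position k = 80/100 · 58 = 46.4.
Cumulative frequencies: 7, 20, 23, 35, 58.
Observation 46.4 falls in the class 400 – <450.
L = 400, CF = 35, f = 23, h = 50.
P80 = 400 + ((46.4 − 35)/23)·50 = 400 + 24.7826 = 424.783.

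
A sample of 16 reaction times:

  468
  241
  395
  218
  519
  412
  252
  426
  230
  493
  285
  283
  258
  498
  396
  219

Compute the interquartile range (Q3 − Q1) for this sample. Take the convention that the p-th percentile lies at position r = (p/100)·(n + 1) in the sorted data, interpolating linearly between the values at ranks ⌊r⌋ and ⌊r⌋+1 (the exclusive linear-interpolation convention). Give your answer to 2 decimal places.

213.75

Sorted: 218, 219, 230, 241, 252, 258, 283, 285, 395, 396, 412, 426, 468, 493, 498, 519.
n = 16.
P25: r = 4.25; ranks 4–5 are 241, 252; interpolating gives 243.75.
P75: r = 12.75; ranks 12–13 are 426, 468; interpolating gives 457.5.
Difference: 457.5 − 243.75 = 213.75.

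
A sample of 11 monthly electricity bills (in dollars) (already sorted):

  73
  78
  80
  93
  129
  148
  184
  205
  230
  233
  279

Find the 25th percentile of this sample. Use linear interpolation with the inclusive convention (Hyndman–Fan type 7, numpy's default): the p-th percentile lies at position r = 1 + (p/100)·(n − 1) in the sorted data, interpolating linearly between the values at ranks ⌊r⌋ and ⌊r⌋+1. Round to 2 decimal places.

n = 11.
r = 1 + (25/100)·(11 − 1) = 1 + 2.5 = 3.5.
Rank 3 is 80 and rank 4 is 93.
Interpolate: 80 + 0.5·(93 − 80) = 80 + 0.5·13 = 86.5.

86.50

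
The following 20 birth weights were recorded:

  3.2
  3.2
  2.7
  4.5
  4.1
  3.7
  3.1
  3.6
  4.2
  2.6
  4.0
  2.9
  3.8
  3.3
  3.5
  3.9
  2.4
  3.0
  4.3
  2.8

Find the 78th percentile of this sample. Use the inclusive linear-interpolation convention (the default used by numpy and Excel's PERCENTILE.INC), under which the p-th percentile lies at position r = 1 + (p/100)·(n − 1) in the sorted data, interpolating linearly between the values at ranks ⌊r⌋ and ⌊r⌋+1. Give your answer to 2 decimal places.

3.98

Sorted: 2.4, 2.6, 2.7, 2.8, 2.9, 3.0, 3.1, 3.2, 3.2, 3.3, 3.5, 3.6, 3.7, 3.8, 3.9, 4.0, 4.1, 4.2, 4.3, 4.5.
n = 20.
r = 1 + (78/100)·(20 − 1) = 1 + 14.82 = 15.82.
Rank 15 is 3.9 and rank 16 is 4.0.
Interpolate: 3.9 + 0.82·(4.0 − 3.9) = 3.9 + 0.82·0.1 = 3.982.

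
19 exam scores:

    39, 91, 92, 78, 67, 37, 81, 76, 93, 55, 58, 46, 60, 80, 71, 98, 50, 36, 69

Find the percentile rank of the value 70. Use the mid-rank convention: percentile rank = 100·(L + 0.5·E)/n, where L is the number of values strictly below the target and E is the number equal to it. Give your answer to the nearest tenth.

52.6

Sorted: 36, 37, 39, 46, 50, 55, 58, 60, 67, 69, 71, 76, 78, 80, 81, 91, 92, 93, 98.
Count below 70: L = 10; count equal: E = 0; n = 19.
Percentile rank = 100·(10 + 0.5·0)/19 = 100·10/19 = 52.63.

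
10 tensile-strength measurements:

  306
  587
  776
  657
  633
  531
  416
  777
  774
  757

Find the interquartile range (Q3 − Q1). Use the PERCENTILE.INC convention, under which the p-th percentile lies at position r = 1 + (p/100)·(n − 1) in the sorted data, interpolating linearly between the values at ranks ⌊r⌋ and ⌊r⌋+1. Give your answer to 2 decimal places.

224.75

Sorted: 306, 416, 531, 587, 633, 657, 757, 774, 776, 777.
n = 10.
P25: r = 3.25; ranks 3–4 are 531, 587; interpolating gives 545.
P75: r = 7.75; ranks 7–8 are 757, 774; interpolating gives 769.75.
Difference: 769.75 − 545 = 224.75.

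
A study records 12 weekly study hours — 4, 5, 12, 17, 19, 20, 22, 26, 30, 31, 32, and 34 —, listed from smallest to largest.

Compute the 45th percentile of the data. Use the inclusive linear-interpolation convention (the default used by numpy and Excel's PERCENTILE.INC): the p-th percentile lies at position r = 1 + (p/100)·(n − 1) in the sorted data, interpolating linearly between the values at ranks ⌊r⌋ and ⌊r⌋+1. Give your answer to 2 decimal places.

19.95

n = 12.
r = 1 + (45/100)·(12 − 1) = 1 + 4.95 = 5.95.
Rank 5 is 19 and rank 6 is 20.
Interpolate: 19 + 0.95·(20 − 19) = 19 + 0.95·1 = 19.95.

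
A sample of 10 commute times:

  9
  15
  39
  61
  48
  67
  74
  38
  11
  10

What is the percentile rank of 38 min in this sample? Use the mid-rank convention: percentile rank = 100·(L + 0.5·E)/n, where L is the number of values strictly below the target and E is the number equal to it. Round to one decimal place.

Sorted: 9, 10, 11, 15, 38, 39, 48, 61, 67, 74.
Count below 38: L = 4; count equal: E = 1; n = 10.
Percentile rank = 100·(4 + 0.5·1)/10 = 100·4.5/10 = 45.

45.0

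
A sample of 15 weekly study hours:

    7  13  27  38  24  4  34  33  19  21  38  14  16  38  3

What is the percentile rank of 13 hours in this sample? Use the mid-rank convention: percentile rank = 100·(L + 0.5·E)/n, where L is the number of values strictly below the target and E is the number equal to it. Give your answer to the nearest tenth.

23.3

Sorted: 3, 4, 7, 13, 14, 16, 19, 21, 24, 27, 33, 34, 38, 38, 38.
Count below 13: L = 3; count equal: E = 1; n = 15.
Percentile rank = 100·(3 + 0.5·1)/15 = 100·3.5/15 = 23.33.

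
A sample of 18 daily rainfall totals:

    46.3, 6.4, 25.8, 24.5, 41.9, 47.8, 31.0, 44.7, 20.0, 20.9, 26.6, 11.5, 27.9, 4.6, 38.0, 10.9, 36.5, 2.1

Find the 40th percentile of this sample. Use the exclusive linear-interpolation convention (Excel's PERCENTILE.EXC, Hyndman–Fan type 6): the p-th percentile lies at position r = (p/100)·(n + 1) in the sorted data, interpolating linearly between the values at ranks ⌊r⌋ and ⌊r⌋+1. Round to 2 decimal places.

Sorted: 2.1, 4.6, 6.4, 10.9, 11.5, 20.0, 20.9, 24.5, 25.8, 26.6, 27.9, 31.0, 36.5, 38.0, 41.9, 44.7, 46.3, 47.8.
n = 18.
r = (40/100)·(18 + 1) = 7.6.
Rank 7 is 20.9 and rank 8 is 24.5.
Interpolate: 20.9 + 0.6·(24.5 − 20.9) = 20.9 + 0.6·3.6 = 23.06.

23.06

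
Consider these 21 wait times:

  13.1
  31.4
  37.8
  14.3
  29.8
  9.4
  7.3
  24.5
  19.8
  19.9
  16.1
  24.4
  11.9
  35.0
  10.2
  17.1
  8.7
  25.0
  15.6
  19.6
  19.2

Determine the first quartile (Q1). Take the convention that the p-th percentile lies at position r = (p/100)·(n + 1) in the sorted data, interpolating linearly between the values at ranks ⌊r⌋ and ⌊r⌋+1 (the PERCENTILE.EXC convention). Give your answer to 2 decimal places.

Sorted: 7.3, 8.7, 9.4, 10.2, 11.9, 13.1, 14.3, 15.6, 16.1, 17.1, 19.2, 19.6, 19.8, 19.9, 24.4, 24.5, 25.0, 29.8, 31.4, 35.0, 37.8.
n = 21.
r = (25/100)·(21 + 1) = 5.5.
Rank 5 is 11.9 and rank 6 is 13.1.
Interpolate: 11.9 + 0.5·(13.1 − 11.9) = 11.9 + 0.5·1.2 = 12.5.

12.50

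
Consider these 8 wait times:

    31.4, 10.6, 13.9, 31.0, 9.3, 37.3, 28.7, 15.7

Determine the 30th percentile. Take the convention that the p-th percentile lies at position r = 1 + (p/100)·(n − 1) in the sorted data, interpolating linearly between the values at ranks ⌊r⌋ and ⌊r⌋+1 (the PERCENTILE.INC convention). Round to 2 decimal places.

Sorted: 9.3, 10.6, 13.9, 15.7, 28.7, 31.0, 31.4, 37.3.
n = 8.
r = 1 + (30/100)·(8 − 1) = 1 + 2.1 = 3.1.
Rank 3 is 13.9 and rank 4 is 15.7.
Interpolate: 13.9 + 0.1·(15.7 − 13.9) = 13.9 + 0.1·1.8 = 14.08.

14.08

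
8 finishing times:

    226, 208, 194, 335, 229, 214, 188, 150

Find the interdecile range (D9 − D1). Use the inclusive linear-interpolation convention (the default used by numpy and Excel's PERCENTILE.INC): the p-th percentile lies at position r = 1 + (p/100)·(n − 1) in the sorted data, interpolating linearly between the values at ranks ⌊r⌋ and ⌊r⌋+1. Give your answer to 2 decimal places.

Sorted: 150, 188, 194, 208, 214, 226, 229, 335.
n = 8.
P10: r = 1.7; ranks 1–2 are 150, 188; interpolating gives 176.6.
P90: r = 7.3; ranks 7–8 are 229, 335; interpolating gives 260.8.
Difference: 260.8 − 176.6 = 84.2.

84.20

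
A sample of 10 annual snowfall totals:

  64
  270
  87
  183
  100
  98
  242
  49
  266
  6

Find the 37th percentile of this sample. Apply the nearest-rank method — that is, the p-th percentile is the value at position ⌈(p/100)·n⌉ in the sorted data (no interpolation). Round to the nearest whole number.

Sorted: 6, 49, 64, 87, 98, 100, 183, 242, 266, 270.
n = 10.
Position = ⌈37/100 · 10⌉ = ⌈3.7⌉ = 4.
The value at rank 4 is 87.

87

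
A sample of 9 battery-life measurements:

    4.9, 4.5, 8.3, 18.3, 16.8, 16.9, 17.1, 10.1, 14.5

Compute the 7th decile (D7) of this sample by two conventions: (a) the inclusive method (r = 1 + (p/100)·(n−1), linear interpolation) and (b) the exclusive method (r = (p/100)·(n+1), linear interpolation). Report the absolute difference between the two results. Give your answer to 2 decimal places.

0.04

Sorted: 4.5, 4.9, 8.3, 10.1, 14.5, 16.8, 16.9, 17.1, 18.3.
n = 9.
(a) r = 6.6; between ranks 6 (16.8) and 7 (16.9): 16.86.
(b) r = 7 → value at rank 7 = 16.9.
|16.86 − 16.9| = 0.04.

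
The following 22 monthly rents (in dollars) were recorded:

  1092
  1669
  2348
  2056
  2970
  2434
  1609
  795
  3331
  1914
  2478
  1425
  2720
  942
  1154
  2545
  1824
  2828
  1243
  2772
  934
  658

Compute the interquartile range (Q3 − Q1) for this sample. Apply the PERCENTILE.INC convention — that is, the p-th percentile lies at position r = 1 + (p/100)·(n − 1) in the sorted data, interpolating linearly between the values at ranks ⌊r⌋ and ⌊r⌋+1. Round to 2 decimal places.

1352.00

Sorted: 658, 795, 934, 942, 1092, 1154, 1243, 1425, 1609, 1669, 1824, 1914, 2056, 2348, 2434, 2478, 2545, 2720, 2772, 2828, 2970, 3331.
n = 22.
P25: r = 6.25; ranks 6–7 are 1154, 1243; interpolating gives 1176.25.
P75: r = 16.75; ranks 16–17 are 2478, 2545; interpolating gives 2528.25.
Difference: 2528.25 − 1176.25 = 1352.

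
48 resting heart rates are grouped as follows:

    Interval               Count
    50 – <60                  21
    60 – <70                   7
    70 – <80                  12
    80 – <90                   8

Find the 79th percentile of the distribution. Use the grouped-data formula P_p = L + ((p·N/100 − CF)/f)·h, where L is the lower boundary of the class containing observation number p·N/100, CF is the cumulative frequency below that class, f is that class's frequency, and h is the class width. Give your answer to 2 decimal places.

N = 48; target position k = 79/100 · 48 = 37.92.
Cumulative frequencies: 21, 28, 40, 48.
Observation 37.92 falls in the class 70 – <80.
L = 70, CF = 28, f = 12, h = 10.
P79 = 70 + ((37.92 − 28)/12)·10 = 70 + 8.26667 = 78.2667.

78.27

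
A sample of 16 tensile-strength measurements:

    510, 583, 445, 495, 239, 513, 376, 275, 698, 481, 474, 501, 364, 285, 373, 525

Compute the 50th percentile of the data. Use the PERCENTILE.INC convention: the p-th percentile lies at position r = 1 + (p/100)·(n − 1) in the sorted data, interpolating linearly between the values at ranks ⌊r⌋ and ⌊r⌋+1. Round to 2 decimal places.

477.50

Sorted: 239, 275, 285, 364, 373, 376, 445, 474, 481, 495, 501, 510, 513, 525, 583, 698.
n = 16.
r = 1 + (50/100)·(16 − 1) = 1 + 7.5 = 8.5.
Rank 8 is 474 and rank 9 is 481.
Interpolate: 474 + 0.5·(481 − 474) = 474 + 0.5·7 = 477.5.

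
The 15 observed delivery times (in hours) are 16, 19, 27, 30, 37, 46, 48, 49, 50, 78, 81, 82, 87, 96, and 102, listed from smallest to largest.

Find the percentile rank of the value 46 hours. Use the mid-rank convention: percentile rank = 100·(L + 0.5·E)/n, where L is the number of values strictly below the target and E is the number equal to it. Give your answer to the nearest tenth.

36.7

Count below 46: L = 5; count equal: E = 1; n = 15.
Percentile rank = 100·(5 + 0.5·1)/15 = 100·5.5/15 = 36.67.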